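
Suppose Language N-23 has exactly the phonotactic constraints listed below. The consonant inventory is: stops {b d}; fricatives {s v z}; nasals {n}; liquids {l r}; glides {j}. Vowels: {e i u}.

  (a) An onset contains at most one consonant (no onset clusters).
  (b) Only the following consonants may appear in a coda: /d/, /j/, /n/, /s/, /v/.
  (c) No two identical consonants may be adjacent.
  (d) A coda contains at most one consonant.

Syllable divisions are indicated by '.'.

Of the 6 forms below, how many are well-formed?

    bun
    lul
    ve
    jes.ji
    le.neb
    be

4

bun — σ1 onset /b/, coda /n/ ok → well-formed
lul — violates constraint (b): syllable 1 coda contains /l/, which is not a licensed coda consonant → ill-formed
ve — σ1 onset /v/, coda /∅/ ok → well-formed
jes.ji — σ1 onset /j/, coda /s/ ok; σ2 onset /j/, coda /∅/ ok → well-formed
le.neb — violates constraint (b): syllable 2 coda contains /b/, which is not a licensed coda consonant → ill-formed
be — σ1 onset /b/, coda /∅/ ok → well-formed
Well-formed: bun, ve, jes.ji, be → 4.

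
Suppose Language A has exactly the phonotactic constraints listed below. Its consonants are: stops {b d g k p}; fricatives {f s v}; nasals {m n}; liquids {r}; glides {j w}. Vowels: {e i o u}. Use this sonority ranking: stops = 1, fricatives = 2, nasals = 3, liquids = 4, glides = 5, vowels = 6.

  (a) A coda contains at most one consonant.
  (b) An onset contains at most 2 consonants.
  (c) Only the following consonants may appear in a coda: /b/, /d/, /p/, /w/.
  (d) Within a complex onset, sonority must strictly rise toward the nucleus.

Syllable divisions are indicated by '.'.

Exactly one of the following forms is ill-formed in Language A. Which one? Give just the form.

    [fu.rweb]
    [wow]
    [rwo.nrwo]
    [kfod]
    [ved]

[fu.rweb] — σ1 onset /f/, coda /∅/ ok; σ2 onset /rw/ (4→5 rises), coda /b/ ok → well-formed
[wow] — σ1 onset /w/, coda /w/ ok → well-formed
[rwo.nrwo] — violates constraint (b): syllable 2 onset /nrw/ has 3 consonants (> 2) → ill-formed
[kfod] — σ1 onset /kf/ (1→2 rises), coda /d/ ok → well-formed
[ved] — σ1 onset /v/, coda /d/ ok → well-formed

[rwo.nrwo]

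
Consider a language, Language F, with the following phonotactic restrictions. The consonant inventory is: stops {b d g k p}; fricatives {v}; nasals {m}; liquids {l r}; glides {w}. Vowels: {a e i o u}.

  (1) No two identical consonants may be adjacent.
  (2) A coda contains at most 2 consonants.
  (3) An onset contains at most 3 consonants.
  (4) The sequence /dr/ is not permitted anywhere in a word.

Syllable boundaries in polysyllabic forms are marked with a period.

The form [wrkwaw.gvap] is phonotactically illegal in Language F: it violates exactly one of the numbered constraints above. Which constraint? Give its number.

3

[wrkwaw.gvap]: syllable 1 onset /wrkw/ has 4 consonants (> 3).
This is a violation of constraint 3: "An onset contains at most 3 consonants."
The remaining constraints (1, 2, 4) are satisfied.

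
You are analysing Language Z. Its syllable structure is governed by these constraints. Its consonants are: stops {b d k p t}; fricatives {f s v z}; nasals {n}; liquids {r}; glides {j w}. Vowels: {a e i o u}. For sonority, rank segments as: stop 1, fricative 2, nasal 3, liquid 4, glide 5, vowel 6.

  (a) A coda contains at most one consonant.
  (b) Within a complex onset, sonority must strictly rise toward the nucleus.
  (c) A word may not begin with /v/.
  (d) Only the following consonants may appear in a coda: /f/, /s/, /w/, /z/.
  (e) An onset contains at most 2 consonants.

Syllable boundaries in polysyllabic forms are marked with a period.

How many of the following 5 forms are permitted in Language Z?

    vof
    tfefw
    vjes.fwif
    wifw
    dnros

vof — violates constraint (c): word begins with /v/ → not permitted
tfefw — violates constraint (a): syllable 1 coda /fw/ has 2 consonants (> 1) → not permitted
vjes.fwif — violates constraint (c): word begins with /v/ → not permitted
wifw — violates constraint (a): syllable 1 coda /fw/ has 2 consonants (> 1) → not permitted
dnros — violates constraint (e): syllable 1 onset /dnr/ has 3 consonants (> 2) → not permitted
No form is permitted → 0.

0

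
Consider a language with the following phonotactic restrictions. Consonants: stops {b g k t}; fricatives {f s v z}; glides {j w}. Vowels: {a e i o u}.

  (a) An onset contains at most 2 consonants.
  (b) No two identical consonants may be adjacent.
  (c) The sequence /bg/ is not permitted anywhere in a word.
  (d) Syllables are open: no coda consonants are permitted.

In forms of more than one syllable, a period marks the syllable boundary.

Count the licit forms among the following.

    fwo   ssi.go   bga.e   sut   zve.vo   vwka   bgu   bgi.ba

2

fwo — σ1 onset /fw/ (2C), coda /∅/ ok → licit
ssi.go — violates constraint (b): adjacent identical consonants /ss/ → illicit
bga.e — violates constraint (c): contains banned sequence /bg/ → illicit
sut — violates constraint (d): syllable 1 coda /t/ has 1 consonant (> 0) → illicit
zve.vo — σ1 onset /zv/ (2C), coda /∅/ ok; σ2 onset /v/, coda /∅/ ok → licit
vwka — violates constraint (a): syllable 1 onset /vwk/ has 3 consonants (> 2) → illicit
bgu — violates constraint (c): contains banned sequence /bg/ → illicit
bgi.ba — violates constraint (c): contains banned sequence /bg/ → illicit
Licit: fwo, zve.vo → 2.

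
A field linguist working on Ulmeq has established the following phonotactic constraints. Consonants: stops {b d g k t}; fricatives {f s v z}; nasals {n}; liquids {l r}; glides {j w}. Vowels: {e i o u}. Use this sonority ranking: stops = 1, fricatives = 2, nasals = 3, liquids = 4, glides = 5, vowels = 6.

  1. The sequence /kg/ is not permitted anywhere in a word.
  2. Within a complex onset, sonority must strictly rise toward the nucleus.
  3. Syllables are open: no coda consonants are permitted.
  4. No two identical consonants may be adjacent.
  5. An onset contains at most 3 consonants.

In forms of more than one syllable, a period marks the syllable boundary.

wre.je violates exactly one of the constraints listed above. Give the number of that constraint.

wre.je: syllable 1 onset /wr/: /w/ (glide, 5) → /r/ (liquid, 4) does not rise.
This is a violation of constraint 2: "Within a complex onset, sonority must strictly rise toward the nucleus."
The remaining constraints (1, 3, 4, 5) are satisfied.

2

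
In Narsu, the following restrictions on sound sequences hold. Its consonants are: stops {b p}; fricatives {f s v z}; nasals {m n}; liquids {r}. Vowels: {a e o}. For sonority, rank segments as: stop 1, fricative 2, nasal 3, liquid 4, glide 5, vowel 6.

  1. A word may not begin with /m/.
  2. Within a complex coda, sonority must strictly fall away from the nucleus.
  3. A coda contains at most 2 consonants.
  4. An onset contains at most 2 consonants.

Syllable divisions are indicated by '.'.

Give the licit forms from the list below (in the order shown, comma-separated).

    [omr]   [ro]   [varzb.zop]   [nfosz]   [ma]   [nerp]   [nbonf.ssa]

[omr] — violates constraint 2: syllable 1 coda /mr/: /m/ (nasal, 3) → /r/ (liquid, 4) does not fall → illicit
[ro] — σ1 onset /r/, coda /∅/ ok → licit
[varzb.zop] — violates constraint 3: syllable 1 coda /rzb/ has 3 consonants (> 2) → illicit
[nfosz] — violates constraint 2: syllable 1 coda /sz/: /s/ (fricative, 2) → /z/ (fricative, 2) does not fall → illicit
[ma] — violates constraint 1: word begins with /m/ → illicit
[nerp] — σ1 onset /n/, coda /rp/ (4→1 falls) ok → licit
[nbonf.ssa] — σ1 onset /nb/ (2C), coda /nf/ (3→2 falls) ok; σ2 onset /ss/ (2C), coda /∅/ ok → licit

[ro], [nerp], [nbonf.ssa]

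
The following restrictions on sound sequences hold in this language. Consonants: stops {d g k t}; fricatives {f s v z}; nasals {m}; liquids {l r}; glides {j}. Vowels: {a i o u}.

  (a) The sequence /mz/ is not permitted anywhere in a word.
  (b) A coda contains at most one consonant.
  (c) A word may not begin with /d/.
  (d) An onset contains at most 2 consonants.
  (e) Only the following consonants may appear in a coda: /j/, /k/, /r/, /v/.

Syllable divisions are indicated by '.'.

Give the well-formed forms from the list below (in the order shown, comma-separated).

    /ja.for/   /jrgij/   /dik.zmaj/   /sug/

/ja.for/

/ja.for/ — σ1 onset /j/, coda /∅/ ok; σ2 onset /f/, coda /r/ ok → well-formed
/jrgij/ — violates constraint (d): syllable 1 onset /jrg/ has 3 consonants (> 2) → ill-formed
/dik.zmaj/ — violates constraint (c): word begins with /d/ → ill-formed
/sug/ — violates constraint (e): syllable 1 coda contains /g/, which is not a licensed coda consonant → ill-formed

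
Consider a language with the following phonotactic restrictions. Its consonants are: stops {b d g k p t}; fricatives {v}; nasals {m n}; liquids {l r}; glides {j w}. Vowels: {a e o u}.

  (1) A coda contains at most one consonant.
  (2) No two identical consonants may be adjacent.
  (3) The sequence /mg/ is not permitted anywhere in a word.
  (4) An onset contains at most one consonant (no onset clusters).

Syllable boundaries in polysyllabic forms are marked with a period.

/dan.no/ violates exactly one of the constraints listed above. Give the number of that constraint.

/dan.no/: adjacent identical consonants /nn/.
This is a violation of constraint 2: "No two identical consonants may be adjacent."
The remaining constraints (1, 3, 4) are satisfied.

2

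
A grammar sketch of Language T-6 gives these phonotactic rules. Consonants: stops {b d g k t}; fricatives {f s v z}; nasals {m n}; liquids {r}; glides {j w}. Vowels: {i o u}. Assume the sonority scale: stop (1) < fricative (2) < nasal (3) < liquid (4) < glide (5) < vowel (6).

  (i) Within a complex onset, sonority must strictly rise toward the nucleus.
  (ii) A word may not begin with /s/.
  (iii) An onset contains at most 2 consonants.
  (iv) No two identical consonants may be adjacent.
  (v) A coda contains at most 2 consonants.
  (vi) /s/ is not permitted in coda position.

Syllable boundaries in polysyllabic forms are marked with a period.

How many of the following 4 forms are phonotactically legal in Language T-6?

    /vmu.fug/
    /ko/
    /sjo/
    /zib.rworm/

/vmu.fug/ — σ1 onset /vm/ (2→3 rises), coda /∅/ ok; σ2 onset /f/, coda /g/ ok → phonotactically legal
/ko/ — σ1 onset /k/, coda /∅/ ok → phonotactically legal
/sjo/ — violates constraint (ii): word begins with /s/ → phonotactically illegal
/zib.rworm/ — σ1 onset /z/, coda /b/ ok; σ2 onset /rw/ (4→5 rises), coda /rm/ (2C) ok → phonotactically legal
Phonotactically legal: /vmu.fug/, /ko/, /zib.rworm/ → 3.

3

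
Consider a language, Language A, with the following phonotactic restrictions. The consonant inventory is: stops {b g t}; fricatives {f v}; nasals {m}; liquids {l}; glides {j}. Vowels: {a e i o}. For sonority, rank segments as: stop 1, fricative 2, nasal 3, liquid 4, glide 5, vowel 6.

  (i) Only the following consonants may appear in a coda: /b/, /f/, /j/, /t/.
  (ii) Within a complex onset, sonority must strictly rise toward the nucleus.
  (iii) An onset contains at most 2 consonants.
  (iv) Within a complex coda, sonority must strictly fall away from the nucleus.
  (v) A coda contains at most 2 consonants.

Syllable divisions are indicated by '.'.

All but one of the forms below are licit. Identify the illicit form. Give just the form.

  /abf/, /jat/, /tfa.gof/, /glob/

/abf/

/abf/ — violates constraint (iv): syllable 1 coda /bf/: /b/ (stop, 1) → /f/ (fricative, 2) does not fall → illicit
/jat/ — σ1 onset /j/, coda /t/ ok → licit
/tfa.gof/ — σ1 onset /tf/ (1→2 rises), coda /∅/ ok; σ2 onset /g/, coda /f/ ok → licit
/glob/ — σ1 onset /gl/ (1→4 rises), coda /b/ ok → licit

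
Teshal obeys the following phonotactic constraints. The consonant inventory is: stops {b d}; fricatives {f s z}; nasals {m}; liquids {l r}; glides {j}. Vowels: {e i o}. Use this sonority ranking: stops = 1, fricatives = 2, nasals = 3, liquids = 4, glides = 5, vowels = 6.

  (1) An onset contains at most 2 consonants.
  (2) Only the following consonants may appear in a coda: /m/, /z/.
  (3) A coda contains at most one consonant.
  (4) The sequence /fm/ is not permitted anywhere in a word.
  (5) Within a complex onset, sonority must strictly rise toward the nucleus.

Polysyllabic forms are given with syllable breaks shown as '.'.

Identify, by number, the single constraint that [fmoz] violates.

[fmoz]: contains banned sequence /fm/.
This is a violation of constraint 4: "The sequence /fm/ is not permitted anywhere in a word."
The remaining constraints (1, 2, 3, 5) are satisfied.

4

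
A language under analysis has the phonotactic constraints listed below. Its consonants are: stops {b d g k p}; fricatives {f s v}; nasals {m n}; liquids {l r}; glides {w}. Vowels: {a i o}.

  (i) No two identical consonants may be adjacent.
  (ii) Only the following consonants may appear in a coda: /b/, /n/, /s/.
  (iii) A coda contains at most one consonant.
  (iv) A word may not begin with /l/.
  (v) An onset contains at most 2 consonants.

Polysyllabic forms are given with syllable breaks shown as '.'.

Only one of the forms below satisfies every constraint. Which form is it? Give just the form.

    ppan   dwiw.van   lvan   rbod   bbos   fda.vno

fda.vno

ppan — violates constraint (i): adjacent identical consonants /pp/ → ill-formed
dwiw.van — violates constraint (ii): syllable 1 coda contains /w/, which is not a licensed coda consonant → ill-formed
lvan — violates constraint (iv): word begins with /l/ → ill-formed
rbod — violates constraint (ii): syllable 1 coda contains /d/, which is not a licensed coda consonant → ill-formed
bbos — violates constraint (i): adjacent identical consonants /bb/ → ill-formed
fda.vno — σ1 onset /fd/ (2C), coda /∅/ ok; σ2 onset /vn/ (2C), coda /∅/ ok → well-formed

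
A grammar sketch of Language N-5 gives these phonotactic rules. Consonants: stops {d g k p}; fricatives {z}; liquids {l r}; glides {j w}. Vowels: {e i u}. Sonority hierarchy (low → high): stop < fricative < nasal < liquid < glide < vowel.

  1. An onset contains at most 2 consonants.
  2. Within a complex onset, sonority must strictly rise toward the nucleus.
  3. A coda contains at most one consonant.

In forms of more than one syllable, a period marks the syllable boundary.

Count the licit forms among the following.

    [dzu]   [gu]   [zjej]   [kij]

4

[dzu] — σ1 onset /dz/ (1→2 rises), coda /∅/ ok → licit
[gu] — σ1 onset /g/, coda /∅/ ok → licit
[zjej] — σ1 onset /zj/ (2→5 rises), coda /j/ ok → licit
[kij] — σ1 onset /k/, coda /j/ ok → licit
Licit: [dzu], [gu], [zjej], [kij] → 4.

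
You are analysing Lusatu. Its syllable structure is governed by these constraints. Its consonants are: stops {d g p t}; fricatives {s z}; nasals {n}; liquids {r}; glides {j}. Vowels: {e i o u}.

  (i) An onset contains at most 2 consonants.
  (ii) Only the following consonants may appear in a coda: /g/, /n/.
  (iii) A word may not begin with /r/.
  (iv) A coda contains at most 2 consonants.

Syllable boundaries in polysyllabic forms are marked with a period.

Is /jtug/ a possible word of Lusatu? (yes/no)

/jtug/ — σ1 onset /jt/ (2C), coda /g/ ok → licit

yes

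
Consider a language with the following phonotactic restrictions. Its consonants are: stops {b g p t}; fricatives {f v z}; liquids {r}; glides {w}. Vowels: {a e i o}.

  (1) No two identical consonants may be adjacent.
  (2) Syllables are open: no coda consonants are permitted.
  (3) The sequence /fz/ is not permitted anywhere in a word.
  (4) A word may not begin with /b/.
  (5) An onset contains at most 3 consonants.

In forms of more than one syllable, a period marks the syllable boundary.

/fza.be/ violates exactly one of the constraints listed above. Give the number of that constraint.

3

/fza.be/: contains banned sequence /fz/.
This is a violation of constraint 3: "The sequence /fz/ is not permitted anywhere in a word."
The remaining constraints (1, 2, 4, 5) are satisfied.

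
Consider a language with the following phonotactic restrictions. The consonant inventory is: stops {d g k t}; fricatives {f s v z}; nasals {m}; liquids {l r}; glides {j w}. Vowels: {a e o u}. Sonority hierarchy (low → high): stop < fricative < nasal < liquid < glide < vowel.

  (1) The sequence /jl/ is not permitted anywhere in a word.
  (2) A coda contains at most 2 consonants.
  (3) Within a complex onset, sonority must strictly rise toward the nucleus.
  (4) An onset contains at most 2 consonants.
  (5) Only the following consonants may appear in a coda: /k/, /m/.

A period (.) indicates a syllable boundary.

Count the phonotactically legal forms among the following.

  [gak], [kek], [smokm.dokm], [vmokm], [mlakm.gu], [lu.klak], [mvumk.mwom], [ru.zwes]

[gak] — σ1 onset /g/, coda /k/ ok → phonotactically legal
[kek] — σ1 onset /k/, coda /k/ ok → phonotactically legal
[smokm.dokm] — σ1 onset /sm/ (2→3 rises), coda /km/ (2C) ok; σ2 onset /d/, coda /km/ (2C) ok → phonotactically legal
[vmokm] — σ1 onset /vm/ (2→3 rises), coda /km/ (2C) ok → phonotactically legal
[mlakm.gu] — σ1 onset /ml/ (3→4 rises), coda /km/ (2C) ok; σ2 onset /g/, coda /∅/ ok → phonotactically legal
[lu.klak] — σ1 onset /l/, coda /∅/ ok; σ2 onset /kl/ (1→4 rises), coda /k/ ok → phonotactically legal
[mvumk.mwom] — violates constraint 3: syllable 1 onset /mv/: /m/ (nasal, 3) → /v/ (fricative, 2) does not rise → phonotactically illegal
[ru.zwes] — violates constraint 5: syllable 2 coda contains /s/, which is not a licensed coda consonant → phonotactically illegal
Phonotactically legal: [gak], [kek], [smokm.dokm], [vmokm], [mlakm.gu], [lu.klak] → 6.

6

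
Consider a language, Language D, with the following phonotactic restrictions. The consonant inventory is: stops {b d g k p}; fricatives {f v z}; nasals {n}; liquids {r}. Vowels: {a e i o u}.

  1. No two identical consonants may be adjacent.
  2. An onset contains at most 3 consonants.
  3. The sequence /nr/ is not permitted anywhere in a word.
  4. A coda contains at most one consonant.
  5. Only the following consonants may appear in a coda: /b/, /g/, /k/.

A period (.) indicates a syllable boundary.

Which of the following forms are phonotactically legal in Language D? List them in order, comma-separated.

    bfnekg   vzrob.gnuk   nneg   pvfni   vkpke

vzrob.gnuk

bfnekg — violates constraint 4: syllable 1 coda /kg/ has 2 consonants (> 1) → phonotactically illegal
vzrob.gnuk — σ1 onset /vzr/ (3C), coda /b/ ok; σ2 onset /gn/ (2C), coda /k/ ok → phonotactically legal
nneg — violates constraint 1: adjacent identical consonants /nn/ → phonotactically illegal
pvfni — violates constraint 2: syllable 1 onset /pvfn/ has 4 consonants (> 3) → phonotactically illegal
vkpke — violates constraint 2: syllable 1 onset /vkpk/ has 4 consonants (> 3) → phonotactically illegal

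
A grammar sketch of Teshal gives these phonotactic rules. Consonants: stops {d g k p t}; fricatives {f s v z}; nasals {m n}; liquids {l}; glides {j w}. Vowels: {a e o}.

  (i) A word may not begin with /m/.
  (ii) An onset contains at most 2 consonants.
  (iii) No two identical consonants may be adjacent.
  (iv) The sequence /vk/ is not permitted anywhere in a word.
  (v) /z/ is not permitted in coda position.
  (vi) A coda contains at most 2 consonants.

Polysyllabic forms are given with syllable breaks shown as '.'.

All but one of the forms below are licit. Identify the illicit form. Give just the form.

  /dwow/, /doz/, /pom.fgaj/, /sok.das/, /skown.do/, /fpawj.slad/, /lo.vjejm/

/dwow/ — σ1 onset /dw/ (2C), coda /w/ ok → licit
/doz/ — violates constraint (v): syllable 1 coda contains /z/ → illicit
/pom.fgaj/ — σ1 onset /p/, coda /m/ ok; σ2 onset /fg/ (2C), coda /j/ ok → licit
/sok.das/ — σ1 onset /s/, coda /k/ ok; σ2 onset /d/, coda /s/ ok → licit
/skown.do/ — σ1 onset /sk/ (2C), coda /wn/ (2C) ok; σ2 onset /d/, coda /∅/ ok → licit
/fpawj.slad/ — σ1 onset /fp/ (2C), coda /wj/ (2C) ok; σ2 onset /sl/ (2C), coda /d/ ok → licit
/lo.vjejm/ — σ1 onset /l/, coda /∅/ ok; σ2 onset /vj/ (2C), coda /jm/ (2C) ok → licit

/doz/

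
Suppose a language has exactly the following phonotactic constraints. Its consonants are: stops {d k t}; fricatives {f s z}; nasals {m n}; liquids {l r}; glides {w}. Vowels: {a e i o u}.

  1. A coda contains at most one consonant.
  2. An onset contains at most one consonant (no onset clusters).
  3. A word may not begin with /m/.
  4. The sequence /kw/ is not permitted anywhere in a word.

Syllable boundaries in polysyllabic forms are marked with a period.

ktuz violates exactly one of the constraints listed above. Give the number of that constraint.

ktuz: syllable 1 onset /kt/ has 2 consonants (> 1).
This is a violation of constraint 2: "An onset contains at most one consonant (no onset clusters)."
The remaining constraints (1, 3, 4) are satisfied.

2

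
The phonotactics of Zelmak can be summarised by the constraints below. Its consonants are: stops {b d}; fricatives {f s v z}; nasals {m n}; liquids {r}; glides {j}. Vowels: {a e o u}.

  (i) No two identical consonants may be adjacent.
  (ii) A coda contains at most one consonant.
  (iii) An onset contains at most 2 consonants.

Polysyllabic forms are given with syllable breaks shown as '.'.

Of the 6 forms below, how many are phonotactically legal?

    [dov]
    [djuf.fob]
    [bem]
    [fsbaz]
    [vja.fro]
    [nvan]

[dov] — σ1 onset /d/, coda /v/ ok → phonotactically legal
[djuf.fob] — violates constraint (i): adjacent identical consonants /ff/ → phonotactically illegal
[bem] — σ1 onset /b/, coda /m/ ok → phonotactically legal
[fsbaz] — violates constraint (iii): syllable 1 onset /fsb/ has 3 consonants (> 2) → phonotactically illegal
[vja.fro] — σ1 onset /vj/ (2C), coda /∅/ ok; σ2 onset /fr/ (2C), coda /∅/ ok → phonotactically legal
[nvan] — σ1 onset /nv/ (2C), coda /n/ ok → phonotactically legal
Phonotactically legal: [dov], [bem], [vja.fro], [nvan] → 4.

4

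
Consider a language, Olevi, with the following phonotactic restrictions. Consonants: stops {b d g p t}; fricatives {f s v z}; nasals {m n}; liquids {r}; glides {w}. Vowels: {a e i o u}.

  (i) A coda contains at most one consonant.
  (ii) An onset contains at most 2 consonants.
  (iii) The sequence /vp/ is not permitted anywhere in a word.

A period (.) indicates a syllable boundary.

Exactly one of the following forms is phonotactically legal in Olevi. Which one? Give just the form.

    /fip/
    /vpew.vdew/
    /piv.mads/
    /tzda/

/fip/ — σ1 onset /f/, coda /p/ ok → phonotactically legal
/vpew.vdew/ — violates constraint (iii): contains banned sequence /vp/ → phonotactically illegal
/piv.mads/ — violates constraint (i): syllable 2 coda /ds/ has 2 consonants (> 1) → phonotactically illegal
/tzda/ — violates constraint (ii): syllable 1 onset /tzd/ has 3 consonants (> 2) → phonotactically illegal

/fip/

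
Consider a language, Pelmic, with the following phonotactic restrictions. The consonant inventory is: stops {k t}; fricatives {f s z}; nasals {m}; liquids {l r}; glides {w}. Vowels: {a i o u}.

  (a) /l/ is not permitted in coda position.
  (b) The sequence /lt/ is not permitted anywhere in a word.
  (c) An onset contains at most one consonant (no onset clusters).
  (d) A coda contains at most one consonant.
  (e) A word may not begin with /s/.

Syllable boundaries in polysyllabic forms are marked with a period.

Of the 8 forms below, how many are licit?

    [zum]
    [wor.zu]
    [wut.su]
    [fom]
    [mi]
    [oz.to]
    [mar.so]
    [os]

[zum] — σ1 onset /z/, coda /m/ ok → licit
[wor.zu] — σ1 onset /w/, coda /r/ ok; σ2 onset /z/, coda /∅/ ok → licit
[wut.su] — σ1 onset /w/, coda /t/ ok; σ2 onset /s/, coda /∅/ ok → licit
[fom] — σ1 onset /f/, coda /m/ ok → licit
[mi] — σ1 onset /m/, coda /∅/ ok → licit
[oz.to] — σ1 onset /∅/, coda /z/ ok; σ2 onset /t/, coda /∅/ ok → licit
[mar.so] — σ1 onset /m/, coda /r/ ok; σ2 onset /s/, coda /∅/ ok → licit
[os] — σ1 onset /∅/, coda /s/ ok → licit
Licit: [zum], [wor.zu], [wut.su], [fom], [mi], [oz.to], [mar.so], [os] → 8.

8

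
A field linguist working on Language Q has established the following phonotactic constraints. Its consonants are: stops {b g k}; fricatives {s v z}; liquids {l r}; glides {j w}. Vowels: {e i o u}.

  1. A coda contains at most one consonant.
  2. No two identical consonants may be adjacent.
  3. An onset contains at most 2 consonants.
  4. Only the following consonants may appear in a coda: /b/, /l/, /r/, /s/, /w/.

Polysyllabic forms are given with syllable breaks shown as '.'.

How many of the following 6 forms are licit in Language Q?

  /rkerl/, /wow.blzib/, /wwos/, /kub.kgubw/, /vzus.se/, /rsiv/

0

/rkerl/ — violates constraint 1: syllable 1 coda /rl/ has 2 consonants (> 1) → illicit
/wow.blzib/ — violates constraint 3: syllable 2 onset /blz/ has 3 consonants (> 2) → illicit
/wwos/ — violates constraint 2: adjacent identical consonants /ww/ → illicit
/kub.kgubw/ — violates constraint 1: syllable 2 coda /bw/ has 2 consonants (> 1) → illicit
/vzus.se/ — violates constraint 2: adjacent identical consonants /ss/ → illicit
/rsiv/ — violates constraint 4: syllable 1 coda contains /v/, which is not a licensed coda consonant → illicit
No form is licit → 0.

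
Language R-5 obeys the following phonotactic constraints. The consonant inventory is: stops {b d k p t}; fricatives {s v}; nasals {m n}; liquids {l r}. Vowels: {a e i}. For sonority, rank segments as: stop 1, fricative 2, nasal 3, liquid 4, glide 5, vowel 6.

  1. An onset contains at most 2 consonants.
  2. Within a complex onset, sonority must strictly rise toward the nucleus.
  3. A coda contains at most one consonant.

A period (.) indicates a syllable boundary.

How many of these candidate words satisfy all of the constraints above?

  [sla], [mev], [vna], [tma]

4

[sla] — σ1 onset /sl/ (2→4 rises), coda /∅/ ok → well-formed
[mev] — σ1 onset /m/, coda /v/ ok → well-formed
[vna] — σ1 onset /vn/ (2→3 rises), coda /∅/ ok → well-formed
[tma] — σ1 onset /tm/ (1→3 rises), coda /∅/ ok → well-formed
Well-formed: [sla], [mev], [vna], [tma] → 4.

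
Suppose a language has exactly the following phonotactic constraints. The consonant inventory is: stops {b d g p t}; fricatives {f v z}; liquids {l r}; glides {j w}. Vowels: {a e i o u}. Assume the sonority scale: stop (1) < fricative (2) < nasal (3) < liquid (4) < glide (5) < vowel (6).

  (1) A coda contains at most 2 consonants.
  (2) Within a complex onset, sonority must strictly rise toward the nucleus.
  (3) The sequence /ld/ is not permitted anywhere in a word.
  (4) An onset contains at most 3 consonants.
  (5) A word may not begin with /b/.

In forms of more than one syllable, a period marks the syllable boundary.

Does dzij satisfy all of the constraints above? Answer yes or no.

yes

dzij — σ1 onset /dz/ (1→2 rises), coda /j/ ok → permitted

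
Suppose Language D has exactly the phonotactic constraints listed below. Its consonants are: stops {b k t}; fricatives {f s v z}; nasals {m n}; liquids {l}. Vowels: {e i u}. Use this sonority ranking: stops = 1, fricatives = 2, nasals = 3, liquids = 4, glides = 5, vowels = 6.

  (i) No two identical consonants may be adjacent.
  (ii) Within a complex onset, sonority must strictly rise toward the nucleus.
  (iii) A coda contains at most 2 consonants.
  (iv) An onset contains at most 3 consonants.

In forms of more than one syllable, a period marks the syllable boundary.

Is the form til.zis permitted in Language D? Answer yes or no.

til.zis — σ1 onset /t/, coda /l/ ok; σ2 onset /z/, coda /s/ ok → permitted

yes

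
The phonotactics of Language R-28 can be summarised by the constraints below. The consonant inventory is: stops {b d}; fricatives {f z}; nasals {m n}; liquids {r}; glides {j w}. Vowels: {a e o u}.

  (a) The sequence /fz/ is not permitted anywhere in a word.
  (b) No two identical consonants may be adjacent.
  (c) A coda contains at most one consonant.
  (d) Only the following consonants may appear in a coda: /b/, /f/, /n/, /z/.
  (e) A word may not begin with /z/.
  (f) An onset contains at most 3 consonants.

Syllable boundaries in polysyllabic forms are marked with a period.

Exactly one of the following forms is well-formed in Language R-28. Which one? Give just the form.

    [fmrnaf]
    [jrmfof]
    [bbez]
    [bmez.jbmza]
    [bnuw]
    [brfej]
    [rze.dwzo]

[fmrnaf] — violates constraint (f): syllable 1 onset /fmrn/ has 4 consonants (> 3) → ill-formed
[jrmfof] — violates constraint (f): syllable 1 onset /jrmf/ has 4 consonants (> 3) → ill-formed
[bbez] — violates constraint (b): adjacent identical consonants /bb/ → ill-formed
[bmez.jbmza] — violates constraint (f): syllable 2 onset /jbmz/ has 4 consonants (> 3) → ill-formed
[bnuw] — violates constraint (d): syllable 1 coda contains /w/, which is not a licensed coda consonant → ill-formed
[brfej] — violates constraint (d): syllable 1 coda contains /j/, which is not a licensed coda consonant → ill-formed
[rze.dwzo] — σ1 onset /rz/ (2C), coda /∅/ ok; σ2 onset /dwz/ (3C), coda /∅/ ok → well-formed

[rze.dwzo]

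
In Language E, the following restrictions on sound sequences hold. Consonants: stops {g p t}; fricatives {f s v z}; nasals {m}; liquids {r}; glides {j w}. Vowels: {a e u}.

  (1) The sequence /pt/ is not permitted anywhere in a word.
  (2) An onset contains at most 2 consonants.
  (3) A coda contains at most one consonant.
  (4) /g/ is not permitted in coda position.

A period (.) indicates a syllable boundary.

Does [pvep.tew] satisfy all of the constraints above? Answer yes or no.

no

[pvep.tew] — violates constraint 1: contains banned sequence /pt/ → phonotactically illegal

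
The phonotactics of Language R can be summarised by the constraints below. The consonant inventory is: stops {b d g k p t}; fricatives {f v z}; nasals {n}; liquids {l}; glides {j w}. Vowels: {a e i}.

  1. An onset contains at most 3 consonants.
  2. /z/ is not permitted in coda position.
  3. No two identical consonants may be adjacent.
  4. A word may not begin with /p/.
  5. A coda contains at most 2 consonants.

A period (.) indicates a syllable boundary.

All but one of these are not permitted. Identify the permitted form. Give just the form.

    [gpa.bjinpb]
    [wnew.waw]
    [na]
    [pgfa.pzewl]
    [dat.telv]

[gpa.bjinpb] — violates constraint 5: syllable 2 coda /npb/ has 3 consonants (> 2) → not permitted
[wnew.waw] — violates constraint 3: adjacent identical consonants /ww/ → not permitted
[na] — σ1 onset /n/, coda /∅/ ok → permitted
[pgfa.pzewl] — violates constraint 4: word begins with /p/ → not permitted
[dat.telv] — violates constraint 3: adjacent identical consonants /tt/ → not permitted

[na]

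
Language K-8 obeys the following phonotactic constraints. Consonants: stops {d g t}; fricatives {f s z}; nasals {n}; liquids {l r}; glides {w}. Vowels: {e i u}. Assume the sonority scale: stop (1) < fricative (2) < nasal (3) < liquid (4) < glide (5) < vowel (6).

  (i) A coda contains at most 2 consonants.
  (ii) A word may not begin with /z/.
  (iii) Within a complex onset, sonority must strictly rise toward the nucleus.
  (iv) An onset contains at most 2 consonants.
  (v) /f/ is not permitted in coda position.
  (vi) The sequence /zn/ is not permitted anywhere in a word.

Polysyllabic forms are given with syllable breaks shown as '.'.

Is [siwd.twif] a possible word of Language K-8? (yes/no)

no

[siwd.twif] — violates constraint (v): syllable 2 coda contains /f/ → illicit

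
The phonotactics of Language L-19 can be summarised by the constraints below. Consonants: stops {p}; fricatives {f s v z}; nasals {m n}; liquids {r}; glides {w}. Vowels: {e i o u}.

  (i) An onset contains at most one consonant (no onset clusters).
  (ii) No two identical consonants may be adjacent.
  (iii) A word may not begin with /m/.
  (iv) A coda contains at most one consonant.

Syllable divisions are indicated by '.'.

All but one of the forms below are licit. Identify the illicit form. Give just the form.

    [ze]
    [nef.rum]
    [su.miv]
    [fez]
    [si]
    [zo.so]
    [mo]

[ze] — σ1 onset /z/, coda /∅/ ok → licit
[nef.rum] — σ1 onset /n/, coda /f/ ok; σ2 onset /r/, coda /m/ ok → licit
[su.miv] — σ1 onset /s/, coda /∅/ ok; σ2 onset /m/, coda /v/ ok → licit
[fez] — σ1 onset /f/, coda /z/ ok → licit
[si] — σ1 onset /s/, coda /∅/ ok → licit
[zo.so] — σ1 onset /z/, coda /∅/ ok; σ2 onset /s/, coda /∅/ ok → licit
[mo] — violates constraint (iii): word begins with /m/ → illicit

[mo]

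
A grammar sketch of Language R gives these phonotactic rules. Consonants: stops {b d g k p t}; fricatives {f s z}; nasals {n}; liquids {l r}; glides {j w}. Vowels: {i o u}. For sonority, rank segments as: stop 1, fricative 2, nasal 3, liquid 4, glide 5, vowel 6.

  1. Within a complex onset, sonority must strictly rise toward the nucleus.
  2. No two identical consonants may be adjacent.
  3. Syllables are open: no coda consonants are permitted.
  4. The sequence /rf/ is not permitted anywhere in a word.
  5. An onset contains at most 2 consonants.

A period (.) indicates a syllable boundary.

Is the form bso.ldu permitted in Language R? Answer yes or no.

bso.ldu — violates constraint 1: syllable 2 onset /ld/: /l/ (liquid, 4) → /d/ (stop, 1) does not rise → not permitted

no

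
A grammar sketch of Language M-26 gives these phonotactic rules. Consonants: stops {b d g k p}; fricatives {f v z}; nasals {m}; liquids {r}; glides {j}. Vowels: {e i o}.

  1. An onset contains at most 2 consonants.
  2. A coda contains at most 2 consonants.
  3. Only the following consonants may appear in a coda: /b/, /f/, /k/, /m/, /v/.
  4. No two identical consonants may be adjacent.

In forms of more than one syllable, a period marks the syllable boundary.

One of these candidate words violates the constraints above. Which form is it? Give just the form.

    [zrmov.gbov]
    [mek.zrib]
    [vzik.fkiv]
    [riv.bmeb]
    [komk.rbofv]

[zrmov.gbov]

[zrmov.gbov] — violates constraint 1: syllable 1 onset /zrm/ has 3 consonants (> 2) → ill-formed
[mek.zrib] — σ1 onset /m/, coda /k/ ok; σ2 onset /zr/ (2C), coda /b/ ok → well-formed
[vzik.fkiv] — σ1 onset /vz/ (2C), coda /k/ ok; σ2 onset /fk/ (2C), coda /v/ ok → well-formed
[riv.bmeb] — σ1 onset /r/, coda /v/ ok; σ2 onset /bm/ (2C), coda /b/ ok → well-formed
[komk.rbofv] — σ1 onset /k/, coda /mk/ (2C) ok; σ2 onset /rb/ (2C), coda /fv/ (2C) ok → well-formed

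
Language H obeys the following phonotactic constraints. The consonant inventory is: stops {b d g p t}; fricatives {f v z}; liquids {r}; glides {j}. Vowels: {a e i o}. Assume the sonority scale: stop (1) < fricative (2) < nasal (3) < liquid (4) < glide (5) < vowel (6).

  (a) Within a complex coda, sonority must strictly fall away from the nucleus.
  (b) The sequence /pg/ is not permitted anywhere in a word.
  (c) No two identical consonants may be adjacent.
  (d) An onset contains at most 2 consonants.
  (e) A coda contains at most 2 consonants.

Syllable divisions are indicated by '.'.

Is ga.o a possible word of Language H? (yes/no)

yes

ga.o — σ1 onset /g/, coda /∅/ ok; σ2 onset /∅/, coda /∅/ ok → well-formed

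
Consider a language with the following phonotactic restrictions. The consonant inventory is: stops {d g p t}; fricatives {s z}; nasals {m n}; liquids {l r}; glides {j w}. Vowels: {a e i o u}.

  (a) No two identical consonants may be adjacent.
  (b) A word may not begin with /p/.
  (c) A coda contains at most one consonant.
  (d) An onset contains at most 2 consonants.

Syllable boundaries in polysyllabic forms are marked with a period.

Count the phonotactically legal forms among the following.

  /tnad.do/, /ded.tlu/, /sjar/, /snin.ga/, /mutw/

3

/tnad.do/ — violates constraint (a): adjacent identical consonants /dd/ → phonotactically illegal
/ded.tlu/ — σ1 onset /d/, coda /d/ ok; σ2 onset /tl/ (2C), coda /∅/ ok → phonotactically legal
/sjar/ — σ1 onset /sj/ (2C), coda /r/ ok → phonotactically legal
/snin.ga/ — σ1 onset /sn/ (2C), coda /n/ ok; σ2 onset /g/, coda /∅/ ok → phonotactically legal
/mutw/ — violates constraint (c): syllable 1 coda /tw/ has 2 consonants (> 1) → phonotactically illegal
Phonotactically legal: /ded.tlu/, /sjar/, /snin.ga/ → 3.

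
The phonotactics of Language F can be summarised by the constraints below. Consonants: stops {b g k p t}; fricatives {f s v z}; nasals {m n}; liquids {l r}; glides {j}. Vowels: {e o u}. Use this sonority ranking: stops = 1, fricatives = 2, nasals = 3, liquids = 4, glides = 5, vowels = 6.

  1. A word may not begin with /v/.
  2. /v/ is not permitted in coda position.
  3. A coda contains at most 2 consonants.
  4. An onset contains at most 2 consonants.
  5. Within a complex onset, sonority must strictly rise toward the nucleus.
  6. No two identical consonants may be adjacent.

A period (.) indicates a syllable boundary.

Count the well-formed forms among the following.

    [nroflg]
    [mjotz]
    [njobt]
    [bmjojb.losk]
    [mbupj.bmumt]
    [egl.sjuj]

3

[nroflg] — violates constraint 3: syllable 1 coda /flg/ has 3 consonants (> 2) → ill-formed
[mjotz] — σ1 onset /mj/ (3→5 rises), coda /tz/ (2C) ok → well-formed
[njobt] — σ1 onset /nj/ (3→5 rises), coda /bt/ (2C) ok → well-formed
[bmjojb.losk] — violates constraint 4: syllable 1 onset /bmj/ has 3 consonants (> 2) → ill-formed
[mbupj.bmumt] — violates constraint 5: syllable 1 onset /mb/: /m/ (nasal, 3) → /b/ (stop, 1) does not rise → ill-formed
[egl.sjuj] — σ1 onset /∅/, coda /gl/ (2C) ok; σ2 onset /sj/ (2→5 rises), coda /j/ ok → well-formed
Well-formed: [mjotz], [njobt], [egl.sjuj] → 3.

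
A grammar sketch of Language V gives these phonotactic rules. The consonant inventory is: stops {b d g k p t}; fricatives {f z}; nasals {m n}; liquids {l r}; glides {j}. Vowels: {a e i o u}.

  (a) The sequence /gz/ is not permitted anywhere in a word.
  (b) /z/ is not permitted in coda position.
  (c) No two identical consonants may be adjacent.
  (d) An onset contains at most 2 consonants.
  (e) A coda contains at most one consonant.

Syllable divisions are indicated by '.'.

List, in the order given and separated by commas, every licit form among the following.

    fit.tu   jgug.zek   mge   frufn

mge

fit.tu — violates constraint (c): adjacent identical consonants /tt/ → illicit
jgug.zek — violates constraint (a): contains banned sequence /gz/ → illicit
mge — σ1 onset /mg/ (2C), coda /∅/ ok → licit
frufn — violates constraint (e): syllable 1 coda /fn/ has 2 consonants (> 1) → illicit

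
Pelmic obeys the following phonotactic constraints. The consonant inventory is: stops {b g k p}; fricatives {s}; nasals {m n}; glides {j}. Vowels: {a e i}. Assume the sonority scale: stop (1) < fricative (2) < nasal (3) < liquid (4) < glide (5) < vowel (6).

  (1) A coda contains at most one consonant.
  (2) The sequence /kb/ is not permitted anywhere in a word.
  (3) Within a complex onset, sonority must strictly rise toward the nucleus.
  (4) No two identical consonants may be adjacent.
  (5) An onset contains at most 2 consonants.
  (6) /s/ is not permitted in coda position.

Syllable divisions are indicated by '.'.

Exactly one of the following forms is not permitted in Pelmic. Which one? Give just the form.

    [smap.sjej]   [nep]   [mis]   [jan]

[mis]

[smap.sjej] — σ1 onset /sm/ (2→3 rises), coda /p/ ok; σ2 onset /sj/ (2→5 rises), coda /j/ ok → permitted
[nep] — σ1 onset /n/, coda /p/ ok → permitted
[mis] — violates constraint 6: syllable 1 coda contains /s/ → not permitted
[jan] — σ1 onset /j/, coda /n/ ok → permitted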